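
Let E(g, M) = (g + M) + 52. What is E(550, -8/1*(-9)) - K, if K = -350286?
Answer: 350960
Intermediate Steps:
E(g, M) = 52 + M + g (E(g, M) = (M + g) + 52 = 52 + M + g)
E(550, -8/1*(-9)) - K = (52 - 8/1*(-9) + 550) - 1*(-350286) = (52 - 8*1*(-9) + 550) + 350286 = (52 - 8*(-9) + 550) + 350286 = (52 + 72 + 550) + 350286 = 674 + 350286 = 350960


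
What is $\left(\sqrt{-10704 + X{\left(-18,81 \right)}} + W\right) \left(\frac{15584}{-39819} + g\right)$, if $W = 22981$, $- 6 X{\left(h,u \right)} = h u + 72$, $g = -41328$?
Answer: $- \frac{37818802518896}{39819} - \frac{1645655216 i \sqrt{10473}}{39819} \approx -9.4977 \cdot 10^{8} - 4.2294 \cdot 10^{6} i$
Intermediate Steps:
$X{\left(h,u \right)} = -12 - \frac{h u}{6}$ ($X{\left(h,u \right)} = - \frac{h u + 72}{6} = - \frac{72 + h u}{6} = -12 - \frac{h u}{6}$)
$\left(\sqrt{-10704 + X{\left(-18,81 \right)}} + W\right) \left(\frac{15584}{-39819} + g\right) = \left(\sqrt{-10704 - \left(12 - 243\right)} + 22981\right) \left(\frac{15584}{-39819} - 41328\right) = \left(\sqrt{-10704 + \left(-12 + 243\right)} + 22981\right) \left(15584 \left(- \frac{1}{39819}\right) - 41328\right) = \left(\sqrt{-10704 + 231} + 22981\right) \left(- \frac{15584}{39819} - 41328\right) = \left(\sqrt{-10473} + 22981\right) \left(- \frac{1645655216}{39819}\right) = \left(i \sqrt{10473} + 22981\right) \left(- \frac{1645655216}{39819}\right) = \left(22981 + i \sqrt{10473}\right) \left(- \frac{1645655216}{39819}\right) = - \frac{37818802518896}{39819} - \frac{1645655216 i \sqrt{10473}}{39819}$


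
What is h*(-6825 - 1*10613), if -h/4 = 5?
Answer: 348760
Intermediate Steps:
h = -20 (h = -4*5 = -20)
h*(-6825 - 1*10613) = -20*(-6825 - 1*10613) = -20*(-6825 - 10613) = -20*(-17438) = 348760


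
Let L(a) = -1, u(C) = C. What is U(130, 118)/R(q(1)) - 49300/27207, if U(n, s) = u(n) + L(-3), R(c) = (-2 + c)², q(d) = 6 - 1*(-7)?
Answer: -2455597/3292047 ≈ -0.74592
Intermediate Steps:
q(d) = 13 (q(d) = 6 + 7 = 13)
U(n, s) = -1 + n (U(n, s) = n - 1 = -1 + n)
U(130, 118)/R(q(1)) - 49300/27207 = (-1 + 130)/((-2 + 13)²) - 49300/27207 = 129/(11²) - 49300*1/27207 = 129/121 - 49300/27207 = -2455597/3292047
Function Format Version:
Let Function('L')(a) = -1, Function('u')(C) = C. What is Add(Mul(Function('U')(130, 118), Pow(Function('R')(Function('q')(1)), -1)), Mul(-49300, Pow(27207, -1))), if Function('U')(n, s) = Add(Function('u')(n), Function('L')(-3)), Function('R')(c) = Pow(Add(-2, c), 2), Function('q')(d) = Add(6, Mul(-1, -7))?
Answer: Rational(-2455597, 3292047) ≈ -0.74592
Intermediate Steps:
Function('q')(d) = 13 (Function('q')(d) = Add(6, 7) = 13)
Function('U')(n, s) = Add(-1, n) (Function('U')(n, s) = Add(n, -1) = Add(-1, n))
Add(Mul(Function('U')(130, 118), Pow(Function('R')(Function('q')(1)), -1)), Mul(-49300, Pow(27207, -1))) = Add(Mul(Add(-1, 130), Pow(Pow(Add(-2, 13), 2), -1)), Mul(-49300, Pow(27207, -1))) = Add(Mul(129, Pow(Pow(11, 2), -1)), Mul(-49300, Rational(1, 27207))) = Add(Mul(129, Pow(121, -1)), Rational(-49300, 27207)) = Add(Mul(129, Rational(1, 121)), Rational(-49300, 27207)) = Add(Rational(129, 121), Rational(-49300, 27207)) = Rational(-2455597, 3292047)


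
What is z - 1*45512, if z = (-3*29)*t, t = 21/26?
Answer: -1185139/26 ≈ -45582.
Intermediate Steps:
t = 21/26 (t = 21*(1/26) = 21/26 ≈ 0.80769)
z = -1827/26 (z = -3*29*(21/26) = -87*21/26 = -1827/26 ≈ -70.269)
z - 1*45512 = -1827/26 - 1*45512 = -1827/26 - 45512 = -1185139/26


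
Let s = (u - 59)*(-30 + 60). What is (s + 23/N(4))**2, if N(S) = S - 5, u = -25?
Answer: 6466849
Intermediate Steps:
N(S) = -5 + S
s = -2520 (s = (-25 - 59)*(-30 + 60) = -84*30 = -2520)
(s + 23/N(4))**2 = (-2520 + 23/(-5 + 4))**2 = (-2520 + 23/(-1))**2 = (-2520 + 23*(-1))**2 = (-2520 - 23)**2 = (-2543)**2 = 6466849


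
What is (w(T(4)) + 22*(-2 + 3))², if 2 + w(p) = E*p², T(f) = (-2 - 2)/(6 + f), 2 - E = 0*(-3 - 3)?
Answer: 258064/625 ≈ 412.90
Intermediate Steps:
E = 2 (E = 2 - 0*(-3 - 3) = 2 - 0*(-6) = 2 - 1*0 = 2 + 0 = 2)
T(f) = -4/(6 + f)
w(p) = -2 + 2*p²
(w(T(4)) + 22*(-2 + 3))² = ((-2 + 2*(-4/(6 + 4))²) + 22*(-2 + 3))² = ((-2 + 2*(-4/10)²) + 22*1)² = ((-2 + 2*(-4*⅒)²) + 22)² = ((-2 + 2*(-⅖)²) + 22)² = ((-2 + 2*(4/25)) + 22)² = ((-2 + 8/25) + 22)² = (-42/25 + 22)² = (508/25)² = 258064/625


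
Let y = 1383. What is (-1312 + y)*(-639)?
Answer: -45369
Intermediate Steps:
(-1312 + y)*(-639) = (-1312 + 1383)*(-639) = 71*(-639) = -45369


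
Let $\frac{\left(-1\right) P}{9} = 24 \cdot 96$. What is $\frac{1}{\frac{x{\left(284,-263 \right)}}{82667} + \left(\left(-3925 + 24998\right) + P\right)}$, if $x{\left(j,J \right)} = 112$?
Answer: $\frac{82667}{27858891} \approx 0.0029673$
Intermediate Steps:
$P = -20736$ ($P = - 9 \cdot 24 \cdot 96 = \left(-9\right) 2304 = -20736$)
$\frac{1}{\frac{x{\left(284,-263 \right)}}{82667} + \left(\left(-3925 + 24998\right) + P\right)} = \frac{1}{\frac{112}{82667} + \left(\left(-3925 + 24998\right) - 20736\right)} = \frac{1}{112 \cdot \frac{1}{82667} + \left(21073 - 20736\right)} = \frac{1}{\frac{112}{82667} + 337} = \frac{1}{\frac{27858891}{82667}} = \frac{82667}{27858891}$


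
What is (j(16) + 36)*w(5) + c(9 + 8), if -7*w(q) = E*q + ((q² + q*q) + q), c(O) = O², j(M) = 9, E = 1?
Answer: -677/7 ≈ -96.714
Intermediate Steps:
w(q) = -2*q/7 - 2*q²/7 (w(q) = -(1*q + ((q² + q*q) + q))/7 = -(q + ((q² + q²) + q))/7 = -(q + (2*q² + q))/7 = -(q + (q + 2*q²))/7 = -(2*q + 2*q²)/7 = -2*q/7 - 2*q²/7)
(j(16) + 36)*w(5) + c(9 + 8) = (9 + 36)*(-2/7*5*(1 + 5)) + (9 + 8)² = 45*(-2/7*5*6) + 17² = 45*(-60/7) + 289 = -2700/7 + 289 = -677/7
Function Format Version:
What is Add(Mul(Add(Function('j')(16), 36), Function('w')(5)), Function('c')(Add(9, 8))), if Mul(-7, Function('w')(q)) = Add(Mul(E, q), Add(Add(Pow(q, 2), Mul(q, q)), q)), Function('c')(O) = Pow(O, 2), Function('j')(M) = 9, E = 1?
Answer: Rational(-677, 7) ≈ -96.714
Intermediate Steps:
Function('w')(q) = Add(Mul(Rational(-2, 7), q), Mul(Rational(-2, 7), Pow(q, 2))) (Function('w')(q) = Mul(Rational(-1, 7), Add(Mul(1, q), Add(Add(Pow(q, 2), Mul(q, q)), q))) = Mul(Rational(-1, 7), Add(q, Add(Add(Pow(q, 2), Pow(q, 2)), q))) = Mul(Rational(-1, 7), Add(q, Add(Mul(2, Pow(q, 2)), q))) = Mul(Rational(-1, 7), Add(q, Add(q, Mul(2, Pow(q, 2))))) = Mul(Rational(-1, 7), Add(Mul(2, q), Mul(2, Pow(q, 2)))) = Add(Mul(Rational(-2, 7), q), Mul(Rational(-2, 7), Pow(q, 2))))
Add(Mul(Add(Function('j')(16), 36), Function('w')(5)), Function('c')(Add(9, 8))) = Add(Mul(Add(9, 36), Mul(Rational(-2, 7), 5, Add(1, 5))), Pow(Add(9, 8), 2)) = Add(Mul(45, Mul(Rational(-2, 7), 5, 6)), Pow(17, 2)) = Add(Mul(45, Rational(-60, 7)), 289) = Add(Rational(-2700, 7), 289) = Rational(-677, 7)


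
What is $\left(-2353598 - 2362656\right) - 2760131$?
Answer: $-7476385$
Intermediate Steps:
$\left(-2353598 - 2362656\right) - 2760131 = -4716254 - 2760131 = -7476385$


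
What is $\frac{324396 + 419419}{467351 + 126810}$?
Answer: $\frac{743815}{594161} \approx 1.2519$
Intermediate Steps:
$\frac{324396 + 419419}{467351 + 126810} = \frac{743815}{594161}$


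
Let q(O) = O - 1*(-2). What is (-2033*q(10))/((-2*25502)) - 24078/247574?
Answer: 601467624/1578408037 ≈ 0.38106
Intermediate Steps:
q(O) = 2 + O (q(O) = O + 2 = 2 + O)
(-2033*q(10))/((-2*25502)) - 24078/247574 = (-2033*(2 + 10))/((-2*25502)) - 24078/247574 = -2033*12/(-51004) - 24078*1/247574 = -24396*(-1/51004) - 12039/123787 = 6099/12751 - 12039/123787 = 601467624/1578408037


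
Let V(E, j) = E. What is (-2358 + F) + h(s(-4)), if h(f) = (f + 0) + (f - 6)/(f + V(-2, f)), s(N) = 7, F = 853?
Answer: -7489/5 ≈ -1497.8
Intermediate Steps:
h(f) = f + (-6 + f)/(-2 + f) (h(f) = (f + 0) + (f - 6)/(f - 2) = f + (-6 + f)/(-2 + f))
(-2358 + F) + h(s(-4)) = (-2358 + 853) + (-6 + 7² - 1*7)/(-2 + 7) = -1505 + (-6 + 49 - 7)/5 = -1505 + (⅕)*36 = -1505 + 36/5 = -7489/5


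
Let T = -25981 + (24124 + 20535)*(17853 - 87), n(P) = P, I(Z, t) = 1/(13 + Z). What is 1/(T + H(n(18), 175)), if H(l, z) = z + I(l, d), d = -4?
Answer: 31/24594965629 ≈ 1.2604e-9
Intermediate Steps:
H(l, z) = z + 1/(13 + l)
T = 793385813 (T = -25981 + 44659*17766 = -25981 + 793411794 = 793385813)
1/(T + H(n(18), 175)) = 1/(793385813 + (1 + 175*(13 + 18))/(13 + 18)) = 1/(793385813 + (1 + 175*31)/31) = 1/(793385813 + (1 + 5425)/31) = 1/(793385813 + (1/31)*5426) = 1/(793385813 + 5426/31) = 1/(24594965629/31) = 31/24594965629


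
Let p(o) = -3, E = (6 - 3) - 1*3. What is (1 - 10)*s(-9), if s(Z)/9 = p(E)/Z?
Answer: -27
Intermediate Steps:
E = 0 (E = 3 - 3 = 0)
s(Z) = -27/Z (s(Z) = 9*(-3/Z) = -27/Z)
(1 - 10)*s(-9) = (1 - 10)*(-27/(-9)) = -(-243)*(-1)/9 = -9*3 = -27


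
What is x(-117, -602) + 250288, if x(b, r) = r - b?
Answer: 249803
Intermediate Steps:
x(-117, -602) + 250288 = (-602 - 1*(-117)) + 250288 = (-602 + 117) + 250288 = -485 + 250288 = 249803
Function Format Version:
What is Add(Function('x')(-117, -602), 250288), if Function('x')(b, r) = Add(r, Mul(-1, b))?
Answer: 249803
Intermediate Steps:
Add(Function('x')(-117, -602), 250288) = Add(Add(-602, Mul(-1, -117)), 250288) = Add(Add(-602, 117), 250288) = Add(-485, 250288) = 249803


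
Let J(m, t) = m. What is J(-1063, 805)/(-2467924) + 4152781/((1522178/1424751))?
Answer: 7300956908054755429/1878309809236 ≈ 3.8870e+6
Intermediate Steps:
J(-1063, 805)/(-2467924) + 4152781/((1522178/1424751)) = -1063/(-2467924) + 4152781/((1522178/1424751)) = -1063*(-1/2467924) + 4152781/((1522178*(1/1424751))) = 1063/2467924 + 4152781/(1522178/1424751) = 1063/2467924 + 4152781*(1424751/1522178) = 1063/2467924 + 5916678882531/1522178 = 7300956908054755429/1878309809236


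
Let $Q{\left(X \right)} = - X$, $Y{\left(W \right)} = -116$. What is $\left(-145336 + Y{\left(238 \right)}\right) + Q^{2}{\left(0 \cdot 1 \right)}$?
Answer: $-145452$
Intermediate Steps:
$\left(-145336 + Y{\left(238 \right)}\right) + Q^{2}{\left(0 \cdot 1 \right)} = \left(-145336 - 116\right) + \left(- 0 \cdot 1\right)^{2} = -145452 + \left(\left(-1\right) 0\right)^{2} = -145452 + 0^{2} = -145452 + 0 = -145452$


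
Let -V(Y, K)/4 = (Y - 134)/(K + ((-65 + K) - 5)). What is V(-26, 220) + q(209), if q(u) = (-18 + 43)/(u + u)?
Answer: 27677/15466 ≈ 1.7895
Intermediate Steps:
V(Y, K) = -4*(-134 + Y)/(-70 + 2*K) (V(Y, K) = -4*(Y - 134)/(K + ((-65 + K) - 5)) = -4*(-134 + Y)/(K + (-70 + K)) = -4*(-134 + Y)/(-70 + 2*K))
q(u) = 25/(2*u) (q(u) = 25/((2*u)) = 25*(1/(2*u)) = 25/(2*u))
V(-26, 220) + q(209) = 2*(134 - 1*(-26))/(-35 + 220) + (25/2)/209 = 2*(134 + 26)/185 + (25/2)*(1/209) = 2*(1/185)*160 + 25/418 = 64/37 + 25/418 = 27677/15466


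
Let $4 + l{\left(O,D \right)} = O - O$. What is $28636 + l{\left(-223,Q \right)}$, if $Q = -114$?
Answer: $28632$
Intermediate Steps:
$l{\left(O,D \right)} = -4$ ($l{\left(O,D \right)} = -4 + \left(O - O\right) = -4 + 0 = -4$)
$28636 + l{\left(-223,Q \right)} = 28636 - 4 = 28632$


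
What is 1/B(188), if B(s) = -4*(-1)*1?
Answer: 1/4 ≈ 0.25000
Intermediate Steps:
B(s) = 4 (B(s) = 4*1 = 4)
1/B(188) = 1/4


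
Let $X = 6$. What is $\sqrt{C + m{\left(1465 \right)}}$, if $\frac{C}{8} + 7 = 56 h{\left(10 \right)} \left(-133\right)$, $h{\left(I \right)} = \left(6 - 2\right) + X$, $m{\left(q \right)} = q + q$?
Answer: $i \sqrt{592966} \approx 770.04 i$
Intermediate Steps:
$m{\left(q \right)} = 2 q$
$h{\left(I \right)} = 10$ ($h{\left(I \right)} = \left(6 - 2\right) + 6 = 4 + 6 = 10$)
$C = -595896$ ($C = -56 + 8 \cdot 56 \cdot 10 \left(-133\right) = -56 + 8 \cdot 560 \left(-133\right) = -56 + 8 \left(-74480\right) = -56 - 595840 = -595896$)
$\sqrt{C + m{\left(1465 \right)}} = \sqrt{-595896 + 2 \cdot 1465} = \sqrt{-595896 + 2930} = \sqrt{-592966} = i \sqrt{592966}$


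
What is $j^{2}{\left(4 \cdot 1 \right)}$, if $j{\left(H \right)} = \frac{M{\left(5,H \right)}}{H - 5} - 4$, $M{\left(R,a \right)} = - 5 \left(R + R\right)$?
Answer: $2116$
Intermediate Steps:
$M{\left(R,a \right)} = - 10 R$ ($M{\left(R,a \right)} = - 5 \cdot 2 R = - 10 R$)
$j{\left(H \right)} = -4 - \frac{50}{-5 + H}$ ($j{\left(H \right)} = \frac{\left(-10\right) 5}{H - 5} - 4 = - \frac{50}{-5 + H} - 4 = -4 - \frac{50}{-5 + H}$)
$j^{2}{\left(4 \cdot 1 \right)} = \left(\frac{2 \left(-15 - 2 \cdot 4 \cdot 1\right)}{-5 + 4 \cdot 1}\right)^{2} = \left(\frac{2 \left(-15 - 8\right)}{-5 + 4}\right)^{2} = \left(\frac{2 \left(-15 - 8\right)}{-1}\right)^{2} = \left(2 \left(-1\right) \left(-23\right)\right)^{2} = 46^{2} = 2116$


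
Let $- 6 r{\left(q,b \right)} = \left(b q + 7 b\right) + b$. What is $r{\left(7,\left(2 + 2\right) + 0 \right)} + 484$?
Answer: $474$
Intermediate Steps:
$r{\left(q,b \right)} = - \frac{4 b}{3} - \frac{b q}{6}$ ($r{\left(q,b \right)} = - \frac{\left(b q + 7 b\right) + b}{6} = - \frac{\left(7 b + b q\right) + b}{6} = - \frac{8 b + b q}{6} = - \frac{4 b}{3} - \frac{b q}{6}$)
$r{\left(7,\left(2 + 2\right) + 0 \right)} + 484 = - \frac{\left(\left(2 + 2\right) + 0\right) \left(8 + 7\right)}{6} + 484 = \left(- \frac{1}{6}\right) \left(4 + 0\right) 15 + 484 = \left(- \frac{1}{6}\right) 4 \cdot 15 + 484 = -10 + 484 = 474$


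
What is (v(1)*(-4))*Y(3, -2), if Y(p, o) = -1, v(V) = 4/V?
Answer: 16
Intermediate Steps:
(v(1)*(-4))*Y(3, -2) = ((4/1)*(-4))*(-1) = ((4*1)*(-4))*(-1) = (4*(-4))*(-1) = -16*(-1) = 16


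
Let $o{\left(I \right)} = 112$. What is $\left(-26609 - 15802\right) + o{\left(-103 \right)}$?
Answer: $-42299$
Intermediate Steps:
$\left(-26609 - 15802\right) + o{\left(-103 \right)} = \left(-26609 - 15802\right) + 112 = -42411 + 112 = -42299$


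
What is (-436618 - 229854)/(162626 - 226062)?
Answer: 166618/15859 ≈ 10.506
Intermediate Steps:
(-436618 - 229854)/(162626 - 226062) = -666472/(-63436) = -666472*(-1/63436) = 166618/15859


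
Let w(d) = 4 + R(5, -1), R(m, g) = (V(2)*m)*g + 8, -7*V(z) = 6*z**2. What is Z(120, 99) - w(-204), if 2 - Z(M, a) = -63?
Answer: 251/7 ≈ 35.857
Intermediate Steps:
V(z) = -6*z**2/7
R(m, g) = 8 - 24*g*m/7 (R(m, g) = ((-6/7*2**2)*m)*g + 8 = ((-6/7*4)*m)*g + 8 = (-24*m/7)*g + 8 = -24*g*m/7 + 8 = 8 - 24*g*m/7)
Z(M, a) = 65 (Z(M, a) = 2 - 1*(-63) = 2 + 63 = 65)
w(d) = 204/7 (w(d) = 4 + (8 - 24/7*(-1)*5) = 4 + (8 + 120/7) = 4 + 176/7 = 204/7)
Z(120, 99) - w(-204) = 65 - 1*204/7 = 65 - 204/7 = 251/7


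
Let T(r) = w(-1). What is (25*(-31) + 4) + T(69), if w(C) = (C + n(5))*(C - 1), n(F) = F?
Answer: -779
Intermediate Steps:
w(C) = (-1 + C)*(5 + C) (w(C) = (C + 5)*(C - 1) = (5 + C)*(-1 + C) = (-1 + C)*(5 + C))
T(r) = -8 (T(r) = -5 + (-1)² + 4*(-1) = -5 + 1 - 4 = -8)
(25*(-31) + 4) + T(69) = (25*(-31) + 4) - 8 = (-775 + 4) - 8 = -771 - 8 = -779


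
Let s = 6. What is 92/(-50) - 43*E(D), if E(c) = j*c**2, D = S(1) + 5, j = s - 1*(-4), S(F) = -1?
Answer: -172046/25 ≈ -6881.8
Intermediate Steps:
j = 10 (j = 6 - 1*(-4) = 6 + 4 = 10)
D = 4 (D = -1 + 5 = 4)
E(c) = 10*c**2
92/(-50) - 43*E(D) = 92/(-50) - 430*4**2 = 92*(-1/50) - 430*16 = -46/25 - 43*160 = -46/25 - 6880 = -172046/25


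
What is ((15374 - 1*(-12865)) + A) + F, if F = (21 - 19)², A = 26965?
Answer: 55208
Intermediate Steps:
F = 4 (F = 2² = 4)
((15374 - 1*(-12865)) + A) + F = ((15374 - 1*(-12865)) + 26965) + 4 = ((15374 + 12865) + 26965) + 4 = (28239 + 26965) + 4 = 55204 + 4 = 55208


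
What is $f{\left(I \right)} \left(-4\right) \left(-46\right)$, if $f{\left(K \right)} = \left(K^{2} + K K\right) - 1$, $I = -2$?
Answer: $1288$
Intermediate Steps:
$f{\left(K \right)} = -1 + 2 K^{2}$ ($f{\left(K \right)} = \left(K^{2} + K^{2}\right) - 1 = 2 K^{2} - 1 = -1 + 2 K^{2}$)
$f{\left(I \right)} \left(-4\right) \left(-46\right) = \left(-1 + 2 \left(-2\right)^{2}\right) \left(-4\right) \left(-46\right) = \left(-1 + 2 \cdot 4\right) \left(-4\right) \left(-46\right) = \left(-1 + 8\right) \left(-4\right) \left(-46\right) = 7 \left(-4\right) \left(-46\right) = \left(-28\right) \left(-46\right) = 1288$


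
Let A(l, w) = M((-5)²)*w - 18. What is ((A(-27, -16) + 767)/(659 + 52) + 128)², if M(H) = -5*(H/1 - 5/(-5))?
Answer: 978375841/56169 ≈ 17418.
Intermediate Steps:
M(H) = -5 - 5*H (M(H) = -5*(H*1 - 5*(-⅕)) = -5*(H + 1) = -5*(1 + H) = -5 - 5*H)
A(l, w) = -18 - 130*w (A(l, w) = (-5 - 5*(-5)²)*w - 18 = (-5 - 5*25)*w - 18 = (-5 - 125)*w - 18 = -130*w - 18 = -18 - 130*w)
((A(-27, -16) + 767)/(659 + 52) + 128)² = (((-18 - 130*(-16)) + 767)/(659 + 52) + 128)² = (((-18 + 2080) + 767)/711 + 128)² = ((2062 + 767)*(1/711) + 128)² = (2829*(1/711) + 128)² = (943/237 + 128)² = (31279/237)² = 978375841/56169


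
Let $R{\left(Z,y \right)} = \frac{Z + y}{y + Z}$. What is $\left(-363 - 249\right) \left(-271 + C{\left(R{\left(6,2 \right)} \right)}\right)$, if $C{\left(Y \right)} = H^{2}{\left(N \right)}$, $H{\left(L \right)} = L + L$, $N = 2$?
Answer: $156060$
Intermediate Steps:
$R{\left(Z,y \right)} = 1$ ($R{\left(Z,y \right)} = \frac{Z + y}{Z + y} = 1$)
$H{\left(L \right)} = 2 L$
$C{\left(Y \right)} = 16$ ($C{\left(Y \right)} = \left(2 \cdot 2\right)^{2} = 4^{2} = 16$)
$\left(-363 - 249\right) \left(-271 + C{\left(R{\left(6,2 \right)} \right)}\right) = \left(-363 - 249\right) \left(-271 + 16\right) = \left(-612\right) \left(-255\right) = 156060$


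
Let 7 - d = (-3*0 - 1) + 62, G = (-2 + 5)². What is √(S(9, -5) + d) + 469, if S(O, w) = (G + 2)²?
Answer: 469 + √67 ≈ 477.19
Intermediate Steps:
G = 9 (G = 3² = 9)
S(O, w) = 121 (S(O, w) = (9 + 2)² = 11² = 121)
d = -54 (d = 7 - ((-3*0 - 1) + 62) = 7 - ((0 - 1) + 62) = 7 - (-1 + 62) = 7 - 1*61 = 7 - 61 = -54)
√(S(9, -5) + d) + 469 = √(121 - 54) + 469 = √67 + 469 = 469 + √67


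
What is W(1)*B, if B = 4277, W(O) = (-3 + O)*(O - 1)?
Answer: 0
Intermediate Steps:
W(O) = (-1 + O)*(-3 + O) (W(O) = (-3 + O)*(-1 + O) = (-1 + O)*(-3 + O))
W(1)*B = (3 + 1² - 4*1)*4277 = (3 + 1 - 4)*4277 = 0*4277 = 0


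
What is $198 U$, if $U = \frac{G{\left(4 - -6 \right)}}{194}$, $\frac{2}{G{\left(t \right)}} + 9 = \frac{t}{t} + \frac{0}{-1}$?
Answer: $- \frac{99}{388} \approx -0.25515$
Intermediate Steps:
$G{\left(t \right)} = - \frac{1}{4}$ ($G{\left(t \right)} = \frac{2}{-9 + \left(\frac{t}{t} + \frac{0}{-1}\right)} = \frac{2}{-9 + \left(1 + 0 \left(-1\right)\right)} = \frac{2}{-9 + \left(1 + 0\right)} = \frac{2}{-9 + 1} = \frac{2}{-8} = 2 \left(- \frac{1}{8}\right) = - \frac{1}{4}$)
$U = - \frac{1}{776}$ ($U = - \frac{1}{4 \cdot 194} = \left(- \frac{1}{4}\right) \frac{1}{194} = - \frac{1}{776} \approx -0.0012887$)
$198 U = 198 \left(- \frac{1}{776}\right) = - \frac{99}{388}$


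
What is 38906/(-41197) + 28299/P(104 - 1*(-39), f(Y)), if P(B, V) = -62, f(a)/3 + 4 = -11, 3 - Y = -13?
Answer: -1168246075/2554214 ≈ -457.38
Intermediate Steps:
Y = 16 (Y = 3 - 1*(-13) = 3 + 13 = 16)
f(a) = -45 (f(a) = -12 + 3*(-11) = -12 - 33 = -45)
38906/(-41197) + 28299/P(104 - 1*(-39), f(Y)) = 38906/(-41197) + 28299/(-62) = 38906*(-1/41197) + 28299*(-1/62) = -38906/41197 - 28299/62 = -1168246075/2554214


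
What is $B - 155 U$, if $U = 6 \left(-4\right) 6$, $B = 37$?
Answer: $22357$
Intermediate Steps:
$U = -144$ ($U = \left(-24\right) 6 = -144$)
$B - 155 U = 37 - -22320 = 37 + 22320 = 22357$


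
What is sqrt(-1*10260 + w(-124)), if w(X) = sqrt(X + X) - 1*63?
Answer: sqrt(-10323 + 2*I*sqrt(62)) ≈ 0.0775 + 101.6*I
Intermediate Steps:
w(X) = -63 + sqrt(2)*sqrt(X) (w(X) = sqrt(2*X) - 63 = sqrt(2)*sqrt(X) - 63 = -63 + sqrt(2)*sqrt(X))
sqrt(-1*10260 + w(-124)) = sqrt(-1*10260 + (-63 + sqrt(2)*sqrt(-124))) = sqrt(-10260 + (-63 + sqrt(2)*(2*I*sqrt(31)))) = sqrt(-10260 + (-63 + 2*I*sqrt(62))) = sqrt(-10323 + 2*I*sqrt(62))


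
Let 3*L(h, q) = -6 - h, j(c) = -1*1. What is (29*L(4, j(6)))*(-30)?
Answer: 2900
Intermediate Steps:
j(c) = -1
L(h, q) = -2 - h/3 (L(h, q) = (-6 - h)/3 = -2 - h/3)
(29*L(4, j(6)))*(-30) = (29*(-2 - ⅓*4))*(-30) = (29*(-2 - 4/3))*(-30) = (29*(-10/3))*(-30) = -290/3*(-30) = 2900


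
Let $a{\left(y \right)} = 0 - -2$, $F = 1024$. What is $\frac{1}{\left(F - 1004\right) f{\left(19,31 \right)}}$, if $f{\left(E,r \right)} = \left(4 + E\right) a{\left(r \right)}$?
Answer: $\frac{1}{920} \approx 0.001087$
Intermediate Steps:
$a{\left(y \right)} = 2$ ($a{\left(y \right)} = 0 + 2 = 2$)
$f{\left(E,r \right)} = 8 + 2 E$ ($f{\left(E,r \right)} = \left(4 + E\right) 2 = 8 + 2 E$)
$\frac{1}{\left(F - 1004\right) f{\left(19,31 \right)}} = \frac{1}{\left(1024 - 1004\right) \left(8 + 2 \cdot 19\right)} = \frac{1}{20 \left(8 + 38\right)} = \frac{1}{20 \cdot 46} = \frac{1}{920}$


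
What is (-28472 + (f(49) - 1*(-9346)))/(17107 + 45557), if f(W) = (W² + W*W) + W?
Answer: -14275/62664 ≈ -0.22780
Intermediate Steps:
f(W) = W + 2*W² (f(W) = (W² + W²) + W = 2*W² + W = W + 2*W²)
(-28472 + (f(49) - 1*(-9346)))/(17107 + 45557) = (-28472 + (49*(1 + 2*49) - 1*(-9346)))/(17107 + 45557) = (-28472 + (49*(1 + 98) + 9346))/62664 = (-28472 + (49*99 + 9346))*(1/62664) = (-28472 + (4851 + 9346))*(1/62664) = (-28472 + 14197)*(1/62664) = -14275*1/62664 = -14275/62664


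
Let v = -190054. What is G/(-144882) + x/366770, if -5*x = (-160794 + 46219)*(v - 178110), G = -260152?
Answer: -61109919916994/2656918557 ≈ -23000.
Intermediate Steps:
x = -8436478060 (x = -(-160794 + 46219)*(-190054 - 178110)/5 = -(-22915)*(-368164) = -⅕*42182390300 = -8436478060)
G/(-144882) + x/366770 = -260152/(-144882) - 8436478060/366770 = -260152*(-1/144882) - 8436478060*1/366770 = 130076/72441 - 843647806/36677 = -61109919916994/2656918557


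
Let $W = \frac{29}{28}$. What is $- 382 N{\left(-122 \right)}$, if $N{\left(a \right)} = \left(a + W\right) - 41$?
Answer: $\frac{866185}{14} \approx 61870.0$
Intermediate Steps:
$W = \frac{29}{28}$ ($W = 29 \cdot \frac{1}{28} = \frac{29}{28} \approx 1.0357$)
$N{\left(a \right)} = - \frac{1119}{28} + a$ ($N{\left(a \right)} = \left(a + \frac{29}{28}\right) - 41 = \left(\frac{29}{28} + a\right) - 41 = - \frac{1119}{28} + a$)
$- 382 N{\left(-122 \right)} = - 382 \left(- \frac{1119}{28} - 122\right) = \left(-382\right) \left(- \frac{4535}{28}\right) = \frac{866185}{14}$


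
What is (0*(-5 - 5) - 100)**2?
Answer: 10000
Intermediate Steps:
(0*(-5 - 5) - 100)**2 = (0*(-10) - 100)**2 = (0 - 100)**2 = (-100)**2 = 10000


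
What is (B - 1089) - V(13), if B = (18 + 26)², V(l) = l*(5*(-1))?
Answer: 912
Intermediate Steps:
V(l) = -5*l (V(l) = l*(-5) = -5*l)
B = 1936 (B = 44² = 1936)
(B - 1089) - V(13) = (1936 - 1089) - (-5)*13 = 847 - 1*(-65) = 847 + 65 = 912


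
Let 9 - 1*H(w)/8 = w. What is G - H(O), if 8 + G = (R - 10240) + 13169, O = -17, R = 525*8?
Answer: 6913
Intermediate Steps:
R = 4200
G = 7121 (G = -8 + ((4200 - 10240) + 13169) = -8 + (-6040 + 13169) = -8 + 7129 = 7121)
H(w) = 72 - 8*w
G - H(O) = 7121 - (72 - 8*(-17)) = 7121 - (72 + 136) = 7121 - 1*208 = 7121 - 208 = 6913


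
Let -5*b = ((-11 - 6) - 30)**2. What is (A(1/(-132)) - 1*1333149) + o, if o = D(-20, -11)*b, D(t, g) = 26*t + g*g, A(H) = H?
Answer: -763534733/660 ≈ -1.1569e+6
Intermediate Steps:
D(t, g) = g**2 + 26*t (D(t, g) = 26*t + g**2 = g**2 + 26*t)
b = -2209/5 (b = -((-11 - 6) - 30)**2/5 = -(-17 - 30)**2/5 = -1/5*(-47)**2 = -1/5*2209 = -2209/5 ≈ -441.80)
o = 881391/5 (o = ((-11)**2 + 26*(-20))*(-2209/5) = (121 - 520)*(-2209/5) = -399*(-2209/5) = 881391/5 ≈ 1.7628e+5)
(A(1/(-132)) - 1*1333149) + o = (1/(-132) - 1*1333149) + 881391/5 = (-1/132 - 1333149) + 881391/5 = -175975669/132 + 881391/5 = -763534733/660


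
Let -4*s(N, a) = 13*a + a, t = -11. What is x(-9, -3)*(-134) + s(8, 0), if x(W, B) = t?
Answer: 1474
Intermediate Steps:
x(W, B) = -11
s(N, a) = -7*a/2 (s(N, a) = -(13*a + a)/4 = -7*a/2)
x(-9, -3)*(-134) + s(8, 0) = -11*(-134) - 7/2*0 = 1474 + 0 = 1474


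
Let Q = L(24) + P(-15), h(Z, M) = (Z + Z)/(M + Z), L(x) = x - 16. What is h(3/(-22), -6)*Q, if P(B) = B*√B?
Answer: 16/45 - 2*I*√15/3 ≈ 0.35556 - 2.582*I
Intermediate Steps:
L(x) = -16 + x
h(Z, M) = 2*Z/(M + Z) (h(Z, M) = (2*Z)/(M + Z) = 2*Z/(M + Z))
P(B) = B^(3/2)
Q = 8 - 15*I*√15 (Q = (-16 + 24) + (-15)^(3/2) = 8 - 15*I*√15 ≈ 8.0 - 58.095*I)
h(3/(-22), -6)*Q = (2*(3/(-22))/(-6 + 3/(-22)))*(8 - 15*I*√15) = (2*(3*(-1/22))/(-6 + 3*(-1/22)))*(8 - 15*I*√15) = (2*(-3/22)/(-6 - 3/22))*(8 - 15*I*√15) = (2*(-3/22)/(-135/22))*(8 - 15*I*√15) = (2*(-3/22)*(-22/135))*(8 - 15*I*√15) = 2*(8 - 15*I*√15)/45 = 16/45 - 2*I*√15/3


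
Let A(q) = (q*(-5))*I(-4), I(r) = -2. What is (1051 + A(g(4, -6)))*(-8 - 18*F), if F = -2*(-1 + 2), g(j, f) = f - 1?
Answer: 27468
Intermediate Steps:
g(j, f) = -1 + f
A(q) = 10*q (A(q) = (q*(-5))*(-2) = -5*q*(-2) = 10*q)
F = -2 (F = -2*1 = -2)
(1051 + A(g(4, -6)))*(-8 - 18*F) = (1051 + 10*(-1 - 6))*(-8 - 18*(-2)) = (1051 + 10*(-7))*(-8 + 36) = (1051 - 70)*28 = 981*28 = 27468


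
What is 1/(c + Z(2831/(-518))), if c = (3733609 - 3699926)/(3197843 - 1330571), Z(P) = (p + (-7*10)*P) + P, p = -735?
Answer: -483623448/173078987779 ≈ -0.0027942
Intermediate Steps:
Z(P) = -735 - 69*P (Z(P) = (-735 + (-7*10)*P) + P = (-735 - 70*P) + P = -735 - 69*P)
c = 33683/1867272 ≈ 0.018039
1/(c + Z(2831/(-518))) = 1/(33683/1867272 + (-735 - 195339/(-518))) = 1/(33683/1867272 + (-735 - 195339*(-1)/518)) = 1/(33683/1867272 + (-735 - 69*(-2831/518))) = 1/(33683/1867272 + (-735 + 195339/518)) = 1/(33683/1867272 - 185391/518) = 1/(-173078987779/483623448) = -483623448/173078987779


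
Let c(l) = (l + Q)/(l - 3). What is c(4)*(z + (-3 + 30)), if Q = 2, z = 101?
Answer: 768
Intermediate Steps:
c(l) = (2 + l)/(-3 + l) (c(l) = (l + 2)/(l - 3) = (2 + l)/(-3 + l))
c(4)*(z + (-3 + 30)) = ((2 + 4)/(-3 + 4))*(101 + (-3 + 30)) = (6/1)*(101 + 27) = (1*6)*128 = 6*128 = 768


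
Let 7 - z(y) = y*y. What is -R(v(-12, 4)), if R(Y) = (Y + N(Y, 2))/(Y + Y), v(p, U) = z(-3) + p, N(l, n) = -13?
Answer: -27/28 ≈ -0.96429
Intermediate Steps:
z(y) = 7 - y² (z(y) = 7 - y*y = 7 - y²)
v(p, U) = -2 + p (v(p, U) = (7 - 1*(-3)²) + p = (7 - 1*9) + p = (7 - 9) + p = -2 + p)
R(Y) = (-13 + Y)/(2*Y) (R(Y) = (Y - 13)/(Y + Y) = (-13 + Y)/((2*Y)) = (-13 + Y)*(1/(2*Y)) = (-13 + Y)/(2*Y))
-R(v(-12, 4)) = -(-13 + (-2 - 12))/(2*(-2 - 12)) = -(-13 - 14)/(2*(-14)) = -(-1)*(-27)/(2*14) = -1*27/28 = -27/28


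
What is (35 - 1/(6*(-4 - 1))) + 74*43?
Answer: 96511/30 ≈ 3217.0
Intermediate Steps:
(35 - 1/(6*(-4 - 1))) + 74*43 = (35 - 1/(6*(-5))) + 3182 = (35 - 1/(-30)) + 3182 = (35 - 1*(-1/30)) + 3182 = (35 + 1/30) + 3182 = 1051/30 + 3182 = 96511/30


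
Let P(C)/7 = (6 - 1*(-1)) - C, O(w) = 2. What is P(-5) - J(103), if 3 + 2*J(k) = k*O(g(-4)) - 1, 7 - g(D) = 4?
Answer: -17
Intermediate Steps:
g(D) = 3 (g(D) = 7 - 1*4 = 7 - 4 = 3)
J(k) = -2 + k (J(k) = -3/2 + (k*2 - 1)/2 = -3/2 + (2*k - 1)/2 = -3/2 + (-1 + 2*k)/2 = -3/2 + (-½ + k) = -2 + k)
P(C) = 49 - 7*C (P(C) = 7*((6 - 1*(-1)) - C) = 7*((6 + 1) - C) = 7*(7 - C) = 49 - 7*C)
P(-5) - J(103) = (49 - 7*(-5)) - (-2 + 103) = (49 + 35) - 1*101 = 84 - 101 = -17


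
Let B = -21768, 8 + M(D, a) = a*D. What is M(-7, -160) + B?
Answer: -20656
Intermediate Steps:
M(D, a) = -8 + D*a (M(D, a) = -8 + a*D = -8 + D*a)
M(-7, -160) + B = (-8 - 7*(-160)) - 21768 = (-8 + 1120) - 21768 = 1112 - 21768 = -20656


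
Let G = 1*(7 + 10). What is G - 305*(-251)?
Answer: 76572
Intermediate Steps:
G = 17 (G = 1*17 = 17)
G - 305*(-251) = 17 - 305*(-251) = 17 + 76555 = 76572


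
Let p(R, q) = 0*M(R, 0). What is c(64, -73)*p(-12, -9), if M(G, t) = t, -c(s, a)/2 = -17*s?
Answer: 0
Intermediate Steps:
c(s, a) = 34*s (c(s, a) = -(-34)*s = 34*s)
p(R, q) = 0 (p(R, q) = 0*0 = 0)
c(64, -73)*p(-12, -9) = (34*64)*0 = 2176*0 = 0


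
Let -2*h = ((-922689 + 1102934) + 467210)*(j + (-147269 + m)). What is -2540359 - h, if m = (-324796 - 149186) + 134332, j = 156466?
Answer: -213958527833/2 ≈ -1.0698e+11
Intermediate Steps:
m = -339650 (m = -473982 + 134332 = -339650)
h = 213953447115/2 (h = -((-922689 + 1102934) + 467210)*(156466 + (-147269 - 339650))/2 = -(180245 + 467210)*(156466 - 486919)/2 = -647455*(-330453)/2 = -½*(-213953447115) = 213953447115/2 ≈ 1.0698e+11)
-2540359 - h = -2540359 - 1*213953447115/2 = -2540359 - 213953447115/2 = -213958527833/2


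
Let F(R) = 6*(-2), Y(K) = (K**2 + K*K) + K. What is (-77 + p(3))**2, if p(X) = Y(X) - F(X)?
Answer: 1936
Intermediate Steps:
Y(K) = K + 2*K**2 (Y(K) = (K**2 + K**2) + K = 2*K**2 + K = K + 2*K**2)
F(R) = -12
p(X) = 12 + X*(1 + 2*X) (p(X) = X*(1 + 2*X) - 1*(-12) = X*(1 + 2*X) + 12 = 12 + X*(1 + 2*X))
(-77 + p(3))**2 = (-77 + (12 + 3*(1 + 2*3)))**2 = (-77 + (12 + 3*(1 + 6)))**2 = (-77 + (12 + 3*7))**2 = (-77 + (12 + 21))**2 = (-77 + 33)**2 = (-44)**2 = 1936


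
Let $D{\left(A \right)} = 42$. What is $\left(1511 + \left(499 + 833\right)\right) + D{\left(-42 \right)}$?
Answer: $2885$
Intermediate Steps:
$\left(1511 + \left(499 + 833\right)\right) + D{\left(-42 \right)} = \left(1511 + \left(499 + 833\right)\right) + 42 = \left(1511 + 1332\right) + 42 = 2843 + 42 = 2885$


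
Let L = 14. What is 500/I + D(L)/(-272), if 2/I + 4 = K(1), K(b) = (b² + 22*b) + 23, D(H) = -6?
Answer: 1428003/136 ≈ 10500.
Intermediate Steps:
K(b) = 23 + b² + 22*b
I = 1/21 (I = 2/(-4 + (23 + 1² + 22*1)) = 2/(-4 + (23 + 1 + 22)) = 2/(-4 + 46) = 2/42 = 2*(1/42) = 1/21 ≈ 0.047619)
500/I + D(L)/(-272) = 500/(1/21) - 6/(-272) = 500*21 - 6*(-1/272) = 10500 + 3/136 = 1428003/136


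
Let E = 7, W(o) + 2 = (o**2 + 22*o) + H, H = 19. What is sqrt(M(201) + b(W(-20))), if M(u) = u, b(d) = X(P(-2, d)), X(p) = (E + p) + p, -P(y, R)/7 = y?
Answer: 2*sqrt(59) ≈ 15.362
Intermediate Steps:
W(o) = 17 + o**2 + 22*o (W(o) = -2 + ((o**2 + 22*o) + 19) = -2 + (19 + o**2 + 22*o) = 17 + o**2 + 22*o)
P(y, R) = -7*y
X(p) = 7 + 2*p (X(p) = (7 + p) + p = 7 + 2*p)
b(d) = 35 (b(d) = 7 + 2*(-7*(-2)) = 7 + 2*14 = 7 + 28 = 35)
sqrt(M(201) + b(W(-20))) = sqrt(201 + 35) = sqrt(236) = 2*sqrt(59)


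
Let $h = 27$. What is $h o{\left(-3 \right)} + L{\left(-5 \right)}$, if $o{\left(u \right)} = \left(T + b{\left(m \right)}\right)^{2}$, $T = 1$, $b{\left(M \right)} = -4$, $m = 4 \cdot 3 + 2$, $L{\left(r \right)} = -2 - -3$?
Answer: $244$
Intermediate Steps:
$L{\left(r \right)} = 1$ ($L{\left(r \right)} = -2 + 3 = 1$)
$m = 14$ ($m = 12 + 2 = 14$)
$o{\left(u \right)} = 9$ ($o{\left(u \right)} = \left(1 - 4\right)^{2} = \left(-3\right)^{2} = 9$)
$h o{\left(-3 \right)} + L{\left(-5 \right)} = 27 \cdot 9 + 1 = 243 + 1 = 244$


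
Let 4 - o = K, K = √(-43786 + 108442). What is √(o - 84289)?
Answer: √(-84285 - 12*√449) ≈ 290.76*I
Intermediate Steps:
K = 12*√449 (K = √64656 = 12*√449 ≈ 254.28)
o = 4 - 12*√449 ≈ -250.28
√(o - 84289) = √((4 - 12*√449) - 84289) = √(-84285 - 12*√449)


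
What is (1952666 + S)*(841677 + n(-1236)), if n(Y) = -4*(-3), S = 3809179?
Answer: 4849681556205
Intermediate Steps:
n(Y) = 12
(1952666 + S)*(841677 + n(-1236)) = (1952666 + 3809179)*(841677 + 12) = 5761845*841689 = 4849681556205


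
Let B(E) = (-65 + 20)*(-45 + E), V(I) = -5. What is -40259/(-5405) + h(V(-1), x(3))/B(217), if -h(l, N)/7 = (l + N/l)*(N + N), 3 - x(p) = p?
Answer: 40259/5405 ≈ 7.4485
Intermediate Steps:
x(p) = 3 - p
h(l, N) = -14*N*(l + N/l) (h(l, N) = -7*(l + N/l)*(N + N) = -7*(l + N/l)*2*N = -14*N*(l + N/l))
B(E) = 2025 - 45*E (B(E) = -45*(-45 + E) = 2025 - 45*E)
-40259/(-5405) + h(V(-1), x(3))/B(217) = -40259/(-5405) + (-14*(3 - 1*3)*((3 - 1*3) + (-5)²)/(-5))/(2025 - 45*217) = -40259*(-1/5405) + (-14*(3 - 3)*(-⅕)*((3 - 3) + 25))/(2025 - 9765) = 40259/5405 - 14*0*(-⅕)*(0 + 25)/(-7740) = 40259/5405 - 14*0*(-⅕)*25*(-1/7740) = 40259/5405 + 0*(-1/7740) = 40259/5405 + 0 = 40259/5405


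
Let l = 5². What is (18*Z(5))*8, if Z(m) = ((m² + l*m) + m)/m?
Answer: 4464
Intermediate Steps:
l = 25
Z(m) = (m² + 26*m)/m (Z(m) = ((m² + 25*m) + m)/m = (m² + 26*m)/m)
(18*Z(5))*8 = (18*(26 + 5))*8 = (18*31)*8 = 558*8 = 4464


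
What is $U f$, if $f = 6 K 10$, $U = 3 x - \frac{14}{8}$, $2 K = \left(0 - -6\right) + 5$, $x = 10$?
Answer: $\frac{18645}{2} \approx 9322.5$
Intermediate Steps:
$K = \frac{11}{2}$ ($K = \frac{\left(0 - -6\right) + 5}{2} = \frac{\left(0 + 6\right) + 5}{2} = \frac{6 + 5}{2} = \frac{1}{2} \cdot 11 = \frac{11}{2} \approx 5.5$)
$U = \frac{113}{4}$ ($U = 3 \cdot 10 - \frac{14}{8} = 30 - \frac{7}{4} = \frac{113}{4} \approx 28.25$)
$f = 330$ ($f = 6 \cdot \frac{11}{2} \cdot 10 = 33 \cdot 10 = 330$)
$U f = \frac{113}{4} \cdot 330 = \frac{18645}{2}$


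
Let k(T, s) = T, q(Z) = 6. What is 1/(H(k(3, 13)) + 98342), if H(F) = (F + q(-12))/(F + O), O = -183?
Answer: 20/1966839 ≈ 1.0169e-5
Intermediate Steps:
H(F) = (6 + F)/(-183 + F) (H(F) = (F + 6)/(F - 183) = (6 + F)/(-183 + F))
1/(H(k(3, 13)) + 98342) = 1/((6 + 3)/(-183 + 3) + 98342) = 1/(9/(-180) + 98342) = 1/(-1/180*9 + 98342) = 1/(-1/20 + 98342) = 1/(1966839/20) = 20/1966839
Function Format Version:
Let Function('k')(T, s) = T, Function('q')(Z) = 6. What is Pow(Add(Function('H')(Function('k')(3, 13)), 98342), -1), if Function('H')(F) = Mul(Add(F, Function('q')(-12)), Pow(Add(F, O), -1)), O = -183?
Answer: Rational(20, 1966839) ≈ 1.0169e-5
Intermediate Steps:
Function('H')(F) = Mul(Pow(Add(-183, F), -1), Add(6, F)) (Function('H')(F) = Mul(Add(F, 6), Pow(Add(F, -183), -1)) = Mul(Add(6, F), Pow(Add(-183, F), -1)) = Mul(Pow(Add(-183, F), -1), Add(6, F)))
Pow(Add(Function('H')(Function('k')(3, 13)), 98342), -1) = Pow(Add(Mul(Pow(Add(-183, 3), -1), Add(6, 3)), 98342), -1) = Pow(Add(Mul(Pow(-180, -1), 9), 98342), -1) = Pow(Add(Mul(Rational(-1, 180), 9), 98342), -1) = Pow(Add(Rational(-1, 20), 98342), -1) = Pow(Rational(1966839, 20), -1) = Rational(20, 1966839)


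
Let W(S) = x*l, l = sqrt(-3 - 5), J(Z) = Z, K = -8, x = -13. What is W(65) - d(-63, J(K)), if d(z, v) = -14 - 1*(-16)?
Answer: -2 - 26*I*sqrt(2) ≈ -2.0 - 36.77*I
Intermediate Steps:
d(z, v) = 2 (d(z, v) = -14 + 16 = 2)
l = 2*I*sqrt(2) (l = sqrt(-8) = 2*I*sqrt(2) ≈ 2.8284*I)
W(S) = -26*I*sqrt(2)
W(65) - d(-63, J(K)) = -26*I*sqrt(2) - 1*2 = -26*I*sqrt(2) - 2 = -2 - 26*I*sqrt(2)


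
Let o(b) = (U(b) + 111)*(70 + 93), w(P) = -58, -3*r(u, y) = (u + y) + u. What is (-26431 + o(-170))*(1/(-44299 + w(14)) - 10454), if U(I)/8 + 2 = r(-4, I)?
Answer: -92404963734646/133071 ≈ -6.9440e+8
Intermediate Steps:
r(u, y) = -2*u/3 - y/3 (r(u, y) = -((u + y) + u)/3 = -(y + 2*u)/3 = -2*u/3 - y/3)
U(I) = 16/3 - 8*I/3 (U(I) = -16 + 8*(-⅔*(-4) - I/3) = -16 + 8*(8/3 - I/3) = -16 + (64/3 - 8*I/3) = 16/3 - 8*I/3)
o(b) = 56887/3 - 1304*b/3 (o(b) = ((16/3 - 8*b/3) + 111)*(70 + 93) = (349/3 - 8*b/3)*163 = 56887/3 - 1304*b/3)
(-26431 + o(-170))*(1/(-44299 + w(14)) - 10454) = (-26431 + (56887/3 - 1304/3*(-170)))*(1/(-44299 - 58) - 10454) = (-26431 + (56887/3 + 221680/3))*(1/(-44357) - 10454) = (-26431 + 278567/3)*(-1/44357 - 10454) = (199274/3)*(-463708079/44357) = -92404963734646/133071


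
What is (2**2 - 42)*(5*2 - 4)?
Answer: -228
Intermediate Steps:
(2**2 - 42)*(5*2 - 4) = (4 - 42)*(10 - 4) = -38*6 = -228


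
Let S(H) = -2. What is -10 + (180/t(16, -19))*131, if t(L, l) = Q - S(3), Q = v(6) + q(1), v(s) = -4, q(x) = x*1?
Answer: -23590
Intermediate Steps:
q(x) = x
Q = -3 (Q = -4 + 1 = -3)
t(L, l) = -1 (t(L, l) = -3 - 1*(-2) = -3 + 2 = -1)
-10 + (180/t(16, -19))*131 = -10 + (180/(-1))*131 = -10 + (180*(-1))*131 = -10 - 180*131 = -10 - 23580 = -23590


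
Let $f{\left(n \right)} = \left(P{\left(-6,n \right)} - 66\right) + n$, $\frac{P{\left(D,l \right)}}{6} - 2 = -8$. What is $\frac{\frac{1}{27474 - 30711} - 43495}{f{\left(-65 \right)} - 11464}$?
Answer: $\frac{140793316}{37649547} \approx 3.7396$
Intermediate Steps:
$P{\left(D,l \right)} = -36$ ($P{\left(D,l \right)} = 12 + 6 \left(-8\right) = 12 - 48 = -36$)
$f{\left(n \right)} = -102 + n$ ($f{\left(n \right)} = \left(-36 - 66\right) + n = -102 + n$)
$\frac{\frac{1}{27474 - 30711} - 43495}{f{\left(-65 \right)} - 11464} = \frac{\frac{1}{27474 - 30711} - 43495}{\left(-102 - 65\right) - 11464} = \frac{\frac{1}{-3237} - 43495}{-167 + \left(214 - 11678\right)} = \frac{- \frac{1}{3237} - 43495}{-167 - 11464} = - \frac{140793316}{3237 \left(-11631\right)} = \left(- \frac{140793316}{3237}\right) \left(- \frac{1}{11631}\right) = \frac{140793316}{37649547}$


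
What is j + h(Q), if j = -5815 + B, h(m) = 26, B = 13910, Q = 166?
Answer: 8121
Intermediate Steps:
j = 8095 (j = -5815 + 13910 = 8095)
j + h(Q) = 8095 + 26 = 8121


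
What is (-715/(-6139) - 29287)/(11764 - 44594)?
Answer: 89896089/100771685 ≈ 0.89208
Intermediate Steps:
(-715/(-6139) - 29287)/(11764 - 44594) = (-715*(-1/6139) - 29287)/(-32830) = (715/6139 - 29287)*(-1/32830) = -179792178/6139*(-1/32830) = 89896089/100771685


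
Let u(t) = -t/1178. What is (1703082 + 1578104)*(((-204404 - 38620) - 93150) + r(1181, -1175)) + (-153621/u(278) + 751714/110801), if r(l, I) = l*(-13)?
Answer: -17764286664758722243/15401339 ≈ -1.1534e+12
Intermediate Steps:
r(l, I) = -13*l
u(t) = -t/1178 (u(t) = -t*(1/1178) = -t/1178)
(1703082 + 1578104)*(((-204404 - 38620) - 93150) + r(1181, -1175)) + (-153621/u(278) + 751714/110801) = (1703082 + 1578104)*(((-204404 - 38620) - 93150) - 13*1181) + (-153621/((-1/1178*278)) + 751714/110801) = 3281186*((-243024 - 93150) - 15353) + (-153621/(-139/589) + 751714*(1/110801)) = 3281186*(-336174 - 15353) + (-153621*(-589/139) + 751714/110801) = 3281186*(-351527) + (90482769/139 + 751714/110801) = -1153425471022 + 10025685776215/15401339 = -17764286664758722243/15401339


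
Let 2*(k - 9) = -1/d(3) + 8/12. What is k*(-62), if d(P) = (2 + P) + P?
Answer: -13795/24 ≈ -574.79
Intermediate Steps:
d(P) = 2 + 2*P
k = 445/48 (k = 9 + (-1/(2 + 2*3) + 8/12)/2 = 9 + (-1/(2 + 6) + 8*(1/12))/2 = 9 + (-1/8 + ⅔)/2 = 9 + (-1*⅛ + ⅔)/2 = 9 + (-⅛ + ⅔)/2 = 9 + (½)*(13/24) = 9 + 13/48 = 445/48 ≈ 9.2708)
k*(-62) = (445/48)*(-62) = -13795/24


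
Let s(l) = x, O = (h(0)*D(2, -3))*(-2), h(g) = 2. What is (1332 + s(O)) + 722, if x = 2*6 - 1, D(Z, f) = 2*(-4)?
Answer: 2065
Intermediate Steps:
D(Z, f) = -8
O = 32 (O = (2*(-8))*(-2) = -16*(-2) = 32)
x = 11 (x = 12 - 1 = 11)
s(l) = 11
(1332 + s(O)) + 722 = (1332 + 11) + 722 = 1343 + 722 = 2065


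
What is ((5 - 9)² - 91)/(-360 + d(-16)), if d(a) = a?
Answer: 75/376 ≈ 0.19947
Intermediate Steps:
((5 - 9)² - 91)/(-360 + d(-16)) = ((5 - 9)² - 91)/(-360 - 16) = ((-4)² - 91)/(-376) = (16 - 91)*(-1/376) = -75*(-1/376) = 75/376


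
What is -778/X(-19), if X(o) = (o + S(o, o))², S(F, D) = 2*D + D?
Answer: -389/2888 ≈ -0.13470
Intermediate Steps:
S(F, D) = 3*D
X(o) = 16*o² (X(o) = (o + 3*o)² = (4*o)² = 16*o²)
-778/X(-19) = -778/(16*(-19)²) = -778/(16*361) = -778/5776 = -778*1/5776 = -389/2888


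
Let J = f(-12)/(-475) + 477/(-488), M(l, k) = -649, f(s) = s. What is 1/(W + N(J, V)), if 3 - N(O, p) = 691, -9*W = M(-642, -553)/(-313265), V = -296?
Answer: -2819385/1939737529 ≈ -0.0014535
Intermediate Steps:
J = -220719/231800 (J = -12/(-475) + 477/(-488) = -12*(-1/475) + 477*(-1/488) = 12/475 - 477/488 = -220719/231800 ≈ -0.95220)
W = -649/2819385 (W = -(-649)/(9*(-313265)) = -(-649)*(-1)/(9*313265) = -⅑*649/313265 = -649/2819385 ≈ -0.00023019)
N(O, p) = -688 (N(O, p) = 3 - 1*691 = 3 - 691 = -688)
1/(W + N(J, V)) = 1/(-649/2819385 - 688) = 1/(-1939737529/2819385) = -2819385/1939737529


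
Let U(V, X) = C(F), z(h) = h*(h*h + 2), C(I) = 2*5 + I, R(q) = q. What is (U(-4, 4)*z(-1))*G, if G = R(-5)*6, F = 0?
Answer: 900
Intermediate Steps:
C(I) = 10 + I
z(h) = h*(2 + h²) (z(h) = h*(h² + 2) = h*(2 + h²))
U(V, X) = 10 (U(V, X) = 10 + 0 = 10)
G = -30 (G = -5*6 = -30)
(U(-4, 4)*z(-1))*G = (10*(-(2 + (-1)²)))*(-30) = (10*(-(2 + 1)))*(-30) = (10*(-1*3))*(-30) = (10*(-3))*(-30) = -30*(-30) = 900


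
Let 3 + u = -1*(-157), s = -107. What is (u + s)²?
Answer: 2209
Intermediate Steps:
u = 154 (u = -3 - 1*(-157) = -3 + 157 = 154)
(u + s)² = (154 - 107)² = 47² = 2209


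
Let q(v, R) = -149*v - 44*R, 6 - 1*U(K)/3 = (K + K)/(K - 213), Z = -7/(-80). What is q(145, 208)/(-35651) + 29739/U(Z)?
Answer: 23805329571/14403004 ≈ 1652.8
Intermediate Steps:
Z = 7/80 (Z = -7*(-1/80) = 7/80 ≈ 0.087500)
U(K) = 18 - 6*K/(-213 + K) (U(K) = 18 - 3*(K + K)/(K - 213) = 18 - 3*2*K/(-213 + K) = 18 - 6*K/(-213 + K))
q(145, 208)/(-35651) + 29739/U(Z) = (-149*145 - 44*208)/(-35651) + 29739/((6*(-639 + 2*(7/80))/(-213 + 7/80))) = (-21605 - 9152)*(-1/35651) + 29739/((6*(-639 + 7/40)/(-17033/80))) = -30757*(-1/35651) + 29739/((6*(-80/17033)*(-25553/40))) = 30757/35651 + 29739/(306636/17033) = 30757/35651 + 29739*(17033/306636) = 30757/35651 + 7341223/4444 = 23805329571/14403004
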